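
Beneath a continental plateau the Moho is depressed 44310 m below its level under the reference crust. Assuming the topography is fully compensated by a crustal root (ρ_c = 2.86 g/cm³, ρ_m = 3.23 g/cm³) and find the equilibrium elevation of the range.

Equating mass per unit area of the two columns: ρ_c h = (ρ_m − ρ_c) r.
h = r (ρ_m − ρ_c) / ρ_c = 44310 m × (3.23 − 2.86) / 2.86 = 5730 m.

5730 m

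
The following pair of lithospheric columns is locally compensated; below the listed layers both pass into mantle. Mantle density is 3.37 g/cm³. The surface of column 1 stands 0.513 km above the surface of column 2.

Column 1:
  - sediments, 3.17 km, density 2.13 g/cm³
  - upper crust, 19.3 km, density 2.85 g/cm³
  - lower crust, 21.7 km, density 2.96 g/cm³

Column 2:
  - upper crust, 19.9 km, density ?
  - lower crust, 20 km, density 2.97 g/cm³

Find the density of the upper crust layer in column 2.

2.71 g/cm³

Take the compensation level at the base of the deeper column (depth z_c below the surface of column 1) and equate Σ ρ_i t_i down to z_c; mantle fills any gap and the z_c terms cancel.
Column 1: 3.17×2.13 + 19.3×2.85 + 21.7×2.96 + (z_c − 44.17)×3.37
Column 2: 0.513×0 + 19.9×ρ + 20×2.97 + (z_c − 0.513 − 39.9)×3.37
The z_c×3.37 term appears on both sides and cancels. Collect the known terms of each column as K = Σ(ρt)_known − 3.37 × (depth of known layers): K_1 = 125.9891 − 3.37×44.17 = −22.8638; K_2 = 59.4 − 3.37×(0.513 + 39.9) = −76.79181.
Balance: K_1 = K_2 + 19.9×ρ, so ρ = (K_1 − K_2)/19.9 = 53.928/19.9 = 2.71 g/cm³.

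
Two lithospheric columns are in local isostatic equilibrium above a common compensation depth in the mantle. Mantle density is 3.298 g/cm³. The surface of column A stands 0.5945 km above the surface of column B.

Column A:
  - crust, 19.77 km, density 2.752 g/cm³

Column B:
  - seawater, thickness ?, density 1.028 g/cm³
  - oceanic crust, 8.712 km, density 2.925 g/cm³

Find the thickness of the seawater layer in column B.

Take the compensation level at the base of the deeper column (depth z_c below the surface of column A) and equate Σ ρ_i t_i down to z_c; mantle fills any gap and the z_c terms cancel.
Column A: 19.77×2.752 + (z_c − 19.77)×3.298
Column B: 0.5945×0 + x×1.028 + 8.712×2.925 + (z_c − 0.5945 − 8.712 − x)×3.298
The z_c×3.298 term appears on both sides and cancels. Collect the known terms of each column as K = Σ(ρt)_known − 3.298 × (depth of known layers): K_A = 54.40704 − 3.298×19.77 = −10.79442; K_B = 25.4826 − 3.298×(0.5945 + 8.712) = −5.210237.
Balance: K_A = K_B − x×(3.298 − 1.028), so x = (K_B − K_A)/(3.298 − 1.028) = 5.58418/2.27 = 2.46 km.

2.46 km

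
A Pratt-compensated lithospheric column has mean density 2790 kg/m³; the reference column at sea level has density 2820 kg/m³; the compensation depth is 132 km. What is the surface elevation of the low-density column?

ρ_ref D = ρ (D + h) → h = D (ρ_ref − ρ)/ρ.
h = 132 km × (2820 − 2790)/2790 = 1.42 km.

1.42 km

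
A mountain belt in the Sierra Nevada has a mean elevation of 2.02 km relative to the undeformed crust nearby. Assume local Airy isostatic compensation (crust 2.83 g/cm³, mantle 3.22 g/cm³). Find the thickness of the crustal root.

Equating mass per unit area of the two columns: the weight of the topography is balanced by the buoyancy of the root, ρ_c h = (ρ_m − ρ_c) r.
r = h · ρ_c / (ρ_m − ρ_c) = 2.02 km × 2.83 / (3.22 − 2.83) = 14.7 km.

14.7 km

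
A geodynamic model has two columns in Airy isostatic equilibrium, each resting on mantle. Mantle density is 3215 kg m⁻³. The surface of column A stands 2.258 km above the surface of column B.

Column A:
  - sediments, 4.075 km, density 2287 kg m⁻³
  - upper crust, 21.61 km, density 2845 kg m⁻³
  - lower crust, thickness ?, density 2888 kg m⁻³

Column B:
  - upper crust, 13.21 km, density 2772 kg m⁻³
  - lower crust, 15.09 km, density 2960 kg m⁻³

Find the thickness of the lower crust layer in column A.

Take the compensation level at the base of the deeper column (depth z_c below the surface of column A) and equate Σ ρ_i t_i down to z_c; mantle fills any gap and the z_c terms cancel.
Column A: 4.075×2287 + 21.61×2845 + x×2888 + (z_c − 25.685 − x)×3215
Column B: 2.258×0 + 13.21×2772 + 15.09×2960 + (z_c − 2.258 − 28.3)×3215
The z_c×3215 term appears on both sides and cancels. Collect the known terms of each column as K = Σ(ρt)_known − 3215 × (depth of known layers): K_A = 70799.975 − 3215×25.685 = −11777.3; K_B = 81284.52 − 3215×(2.258 + 28.3) = −16959.45.
Balance: K_A − x×(3215 − 2888) = K_B, so x = (K_A − K_B)/(3215 − 2888) = 5182.15/327 = 15.8 km.

15.8 km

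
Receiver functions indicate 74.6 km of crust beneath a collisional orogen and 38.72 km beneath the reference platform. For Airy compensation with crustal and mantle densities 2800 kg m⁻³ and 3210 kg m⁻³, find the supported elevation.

Excess crust Δ = 74.6 km − 38.72 km = 35.88 km, split between elevation h and root r with h + r = Δ.
Airy balance ρ_c h = (ρ_m − ρ_c) r gives r = h ρ_c/(ρ_m − ρ_c), so h (1 + ρ_c/(ρ_m − ρ_c)) = Δ, i.e. h = Δ (ρ_m − ρ_c)/ρ_m.
h = 35.88 km × 410/3210 = 4.58 km.

4.58 km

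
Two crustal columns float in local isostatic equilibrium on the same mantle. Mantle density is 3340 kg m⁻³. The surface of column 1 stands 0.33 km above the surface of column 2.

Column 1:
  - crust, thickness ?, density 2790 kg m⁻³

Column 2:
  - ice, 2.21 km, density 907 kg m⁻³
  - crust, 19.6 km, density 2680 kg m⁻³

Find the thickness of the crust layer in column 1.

Take the compensation level at the base of the deeper column (depth z_c below the surface of column 1) and equate Σ ρ_i t_i down to z_c; mantle fills any gap and the z_c terms cancel.
Column 1: x×2790 + (z_c − 0 − x)×3340
Column 2: 0.33×0 + 2.21×907 + 19.6×2680 + (z_c − 0.33 − 21.81)×3340
The z_c×3340 term appears on both sides and cancels. Collect the known terms of each column as K = Σ(ρt)_known − 3340 × (depth of known layers): K_1 = 0 − 3340×0 = 0; K_2 = 54532.47 − 3340×(0.33 + 21.81) = −19415.13.
Balance: K_1 − x×(3340 − 2790) = K_2, so x = (K_1 − K_2)/(3340 − 2790) = 19415.1/550 = 35.3 km.

35.3 km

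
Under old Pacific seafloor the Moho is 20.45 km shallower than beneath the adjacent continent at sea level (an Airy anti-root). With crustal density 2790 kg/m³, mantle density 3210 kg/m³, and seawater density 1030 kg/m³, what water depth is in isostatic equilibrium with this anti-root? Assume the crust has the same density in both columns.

Replacing a thickness d of crust by seawater at the top must be balanced by replacing crust with mantle at the base: d (ρ_c − ρ_w) = a (ρ_m − ρ_c).
d = a (ρ_m − ρ_c)/(ρ_c − ρ_w) = 20.45 km × 420/1760 = 4.88 km.

4.88 km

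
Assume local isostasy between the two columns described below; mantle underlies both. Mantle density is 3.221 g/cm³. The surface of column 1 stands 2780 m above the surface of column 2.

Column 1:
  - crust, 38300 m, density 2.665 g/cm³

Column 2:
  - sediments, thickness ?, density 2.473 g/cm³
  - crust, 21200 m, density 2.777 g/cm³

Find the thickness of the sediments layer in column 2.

3910 m

Take the compensation level at the base of the deeper column (depth z_c below the surface of column 1) and equate Σ ρ_i t_i down to z_c; mantle fills any gap and the z_c terms cancel.
Column 1: 38300×2.665 + (z_c − 38300)×3.221
Column 2: 2780×0 + x×2.473 + 21200×2.777 + (z_c − 2780 − 21200 − x)×3.221
The z_c×3.221 term appears on both sides and cancels. Collect the known terms of each column as K = Σ(ρt)_known − 3.221 × (depth of known layers): K_1 = 102069.5 − 3.221×38300 = −21294.8; K_2 = 58872.4 − 3.221×(2780 + 21200) = −18367.18.
Balance: K_1 = K_2 − x×(3.221 − 2.473), so x = (K_2 − K_1)/(3.221 − 2.473) = 2927.62/0.748 = 3910 m.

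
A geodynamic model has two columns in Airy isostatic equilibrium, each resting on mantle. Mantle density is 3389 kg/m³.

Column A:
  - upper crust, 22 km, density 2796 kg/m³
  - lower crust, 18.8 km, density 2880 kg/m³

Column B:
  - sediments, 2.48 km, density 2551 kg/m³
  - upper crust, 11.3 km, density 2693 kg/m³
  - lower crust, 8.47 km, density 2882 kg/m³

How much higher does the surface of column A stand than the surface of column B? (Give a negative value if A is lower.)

For any compensation level in the mantle, the mantle terms cancel and isostasy reduces to e = (Σt_A − Σt_B) − (Σ(ρt)_A − Σ(ρt)_B) / ρ_m.
Σt_A = 40.8 km; Σt_B = 22.25 km; Σ(ρt)_A = 115656; Σ(ρt)_B = 61167.92 (in km·kg/m³).
e = (40.8 − 22.25) − (115656 − 61167.92) / 3389 = 2.47 km.

2.47 km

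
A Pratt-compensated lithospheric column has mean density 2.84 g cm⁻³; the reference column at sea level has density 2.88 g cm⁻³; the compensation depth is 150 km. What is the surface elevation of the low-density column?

ρ_ref D = ρ (D + h) → h = D (ρ_ref − ρ)/ρ.
h = 150 km × (2.88 − 2.84)/2.84 = 2.11 km.

2.11 km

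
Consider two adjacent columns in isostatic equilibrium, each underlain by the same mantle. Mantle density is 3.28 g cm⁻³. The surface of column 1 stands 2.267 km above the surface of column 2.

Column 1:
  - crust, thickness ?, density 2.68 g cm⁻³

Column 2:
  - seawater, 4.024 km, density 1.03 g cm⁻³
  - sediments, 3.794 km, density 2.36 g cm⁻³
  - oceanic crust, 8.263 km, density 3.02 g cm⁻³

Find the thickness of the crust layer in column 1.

36.9 km

Take the compensation level at the base of the deeper column (depth z_c below the surface of column 1) and equate Σ ρ_i t_i down to z_c; mantle fills any gap and the z_c terms cancel.
Column 1: x×2.68 + (z_c − 0 − x)×3.28
Column 2: 2.267×0 + 4.024×1.03 + 3.794×2.36 + 8.263×3.02 + (z_c − 2.267 − 16.081)×3.28
The z_c×3.28 term appears on both sides and cancels. Collect the known terms of each column as K = Σ(ρt)_known − 3.28 × (depth of known layers): K_1 = 0 − 3.28×0 = 0; K_2 = 38.05282 − 3.28×(2.267 + 16.081) = −22.12862.
Balance: K_1 − x×(3.28 − 2.68) = K_2, so x = (K_1 − K_2)/(3.28 − 2.68) = 22.1286/0.6 = 36.9 km.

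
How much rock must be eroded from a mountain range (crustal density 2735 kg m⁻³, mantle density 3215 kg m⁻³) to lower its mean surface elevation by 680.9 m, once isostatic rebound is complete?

4560 m

Net drop Δ = e − u = e − e ρ_c/ρ_m = e (ρ_m − ρ_c)/ρ_m.
e = Δ ρ_m/(ρ_m − ρ_c) = 680.9 m × 3215/480 = 4560 m.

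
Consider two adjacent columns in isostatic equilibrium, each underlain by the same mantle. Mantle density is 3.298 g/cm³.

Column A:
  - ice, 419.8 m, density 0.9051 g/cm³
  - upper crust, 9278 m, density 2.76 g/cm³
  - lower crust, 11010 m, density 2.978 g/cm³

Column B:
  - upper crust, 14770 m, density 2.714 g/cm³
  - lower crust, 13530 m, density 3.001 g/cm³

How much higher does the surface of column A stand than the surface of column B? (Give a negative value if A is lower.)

For any compensation level in the mantle, the mantle terms cancel and isostasy reduces to e = (Σt_A − Σt_B) − (Σ(ρt)_A − Σ(ρt)_B) / ρ_m.
Σt_A = 20707.8 m; Σt_B = 28300 m; Σ(ρt)_A = 58775.021; Σ(ρt)_B = 80689.31 (in m·g/cm³).
e = (20707.8 − 28300) − (58775.021 − 80689.31) / 3.298 = −947 m.

−947 m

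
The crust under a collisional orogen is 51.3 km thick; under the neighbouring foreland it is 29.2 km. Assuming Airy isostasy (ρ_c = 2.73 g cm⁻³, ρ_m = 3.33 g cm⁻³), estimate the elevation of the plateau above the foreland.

3.98 km

Excess crust Δ = 51.3 km − 29.2 km = 22.1 km, split between elevation h and root r with h + r = Δ.
Airy balance ρ_c h = (ρ_m − ρ_c) r gives r = h ρ_c/(ρ_m − ρ_c), so h (1 + ρ_c/(ρ_m − ρ_c)) = Δ, i.e. h = Δ (ρ_m − ρ_c)/ρ_m.
h = 22.1 km × 0.6/3.33 = 3.98 km.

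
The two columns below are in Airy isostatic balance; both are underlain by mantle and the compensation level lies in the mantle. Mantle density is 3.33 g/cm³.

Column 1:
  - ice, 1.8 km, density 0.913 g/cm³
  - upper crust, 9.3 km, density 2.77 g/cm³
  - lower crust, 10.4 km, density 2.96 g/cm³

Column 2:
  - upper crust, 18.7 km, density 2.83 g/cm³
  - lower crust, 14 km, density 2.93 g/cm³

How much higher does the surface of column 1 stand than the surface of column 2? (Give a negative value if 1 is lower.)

For any compensation level in the mantle, the mantle terms cancel and isostasy reduces to e = (Σt_1 − Σt_2) − (Σ(ρt)_1 − Σ(ρt)_2) / ρ_m.
Σt_1 = 21.5 km; Σt_2 = 32.7 km; Σ(ρt)_1 = 58.1884; Σ(ρt)_2 = 93.941 (in km·g/cm³).
e = (21.5 − 32.7) − (58.1884 − 93.941) / 3.33 = −0.463 km.

−0.463 km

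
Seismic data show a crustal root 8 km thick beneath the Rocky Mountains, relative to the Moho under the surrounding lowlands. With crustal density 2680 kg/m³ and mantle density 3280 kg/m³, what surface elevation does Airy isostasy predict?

For local isostatic compensation: ρ_c h = (ρ_m − ρ_c) r.
h = r (ρ_m − ρ_c) / ρ_c = 8 km × (3280 − 2680) / 2680 = 1.79 km.

1.79 km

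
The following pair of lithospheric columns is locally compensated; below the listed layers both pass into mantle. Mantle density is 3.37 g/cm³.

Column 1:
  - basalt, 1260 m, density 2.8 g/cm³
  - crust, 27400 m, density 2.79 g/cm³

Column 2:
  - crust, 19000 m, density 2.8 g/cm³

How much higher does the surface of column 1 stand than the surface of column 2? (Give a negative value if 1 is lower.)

1720 m

For any compensation level in the mantle, the mantle terms cancel and isostasy reduces to e = (Σt_1 − Σt_2) − (Σ(ρt)_1 − Σ(ρt)_2) / ρ_m.
Σt_1 = 28660 m; Σt_2 = 19000 m; Σ(ρt)_1 = 79974; Σ(ρt)_2 = 53200 (in m·g/cm³).
e = (28660 − 19000) − (79974 − 53200) / 3.37 = 1720 m.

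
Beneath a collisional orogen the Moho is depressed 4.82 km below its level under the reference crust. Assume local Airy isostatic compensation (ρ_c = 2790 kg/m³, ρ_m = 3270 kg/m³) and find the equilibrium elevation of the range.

0.829 km

Isostatic balance requires: ρ_c h = (ρ_m − ρ_c) r.
h = r (ρ_m − ρ_c) / ρ_c = 4.82 km × (3270 − 2790) / 2790 = 0.829 km.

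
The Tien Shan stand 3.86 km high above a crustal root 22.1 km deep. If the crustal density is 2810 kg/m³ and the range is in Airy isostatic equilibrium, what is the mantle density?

3300 kg/m³

Airy balance: ρ_c h = (ρ_m − ρ_c) r → ρ_m = ρ_c (1 + h/r).
ρ_m = 2810 × (1 + 3.86 km/22.1 km) = 3300 kg/m³.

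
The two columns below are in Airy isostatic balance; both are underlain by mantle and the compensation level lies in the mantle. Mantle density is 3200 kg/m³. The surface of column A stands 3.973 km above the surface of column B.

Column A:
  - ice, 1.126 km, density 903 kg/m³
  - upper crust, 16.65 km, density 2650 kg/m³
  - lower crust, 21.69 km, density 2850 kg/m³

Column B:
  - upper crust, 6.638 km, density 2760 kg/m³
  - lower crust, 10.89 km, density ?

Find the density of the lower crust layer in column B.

2860 kg/m³

Take the compensation level at the base of the deeper column (depth z_c below the surface of column A) and equate Σ ρ_i t_i down to z_c; mantle fills any gap and the z_c terms cancel.
Column A: 1.126×903 + 16.65×2650 + 21.69×2850 + (z_c − 39.466)×3200
Column B: 3.973×0 + 6.638×2760 + 10.89×ρ + (z_c − 3.973 − 17.528)×3200
The z_c×3200 term appears on both sides and cancels. Collect the known terms of each column as K = Σ(ρt)_known − 3200 × (depth of known layers): K_A = 106955.778 − 3200×39.466 = −19335.422; K_B = 18320.88 − 3200×(3.973 + 17.528) = −50482.32.
Balance: K_A = K_B + 10.89×ρ, so ρ = (K_A − K_B)/10.89 = 31146.9/10.89 = 2860 kg/m³.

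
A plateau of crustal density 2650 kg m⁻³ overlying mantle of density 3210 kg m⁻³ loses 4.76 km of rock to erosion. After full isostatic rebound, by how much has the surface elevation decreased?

0.83 km

Rebound u = e ρ_c/ρ_m = 4.76 km × 2650/3210 = 3.93 km.
Net surface drop = e − u = 4.76 km − 3.93 km = e (ρ_m − ρ_c)/ρ_m = 0.83 km.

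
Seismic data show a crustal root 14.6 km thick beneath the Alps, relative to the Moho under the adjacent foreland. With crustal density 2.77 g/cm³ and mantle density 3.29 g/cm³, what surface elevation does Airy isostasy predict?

2.74 km

Isostatic balance requires: ρ_c h = (ρ_m − ρ_c) r.
h = r (ρ_m − ρ_c) / ρ_c = 14.6 km × (3.29 − 2.77) / 2.77 = 2.74 km.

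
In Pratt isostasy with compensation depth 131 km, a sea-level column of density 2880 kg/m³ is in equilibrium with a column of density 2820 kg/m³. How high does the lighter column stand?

2.79 km

ρ_ref D = ρ (D + h) → h = D (ρ_ref − ρ)/ρ.
h = 131 km × (2880 − 2820)/2820 = 2.79 km.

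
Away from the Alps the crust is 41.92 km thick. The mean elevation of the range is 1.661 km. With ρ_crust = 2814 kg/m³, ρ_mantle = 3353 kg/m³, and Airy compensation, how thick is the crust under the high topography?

52.3 km

Root depth r = h ρ_c / (ρ_m − ρ_c) = 1.661 km × 2814 / 539 = 8.672 km.
Total thickness = T + h + r = 41.92 km + 1.661 km + 8.672 km = 52.3 km.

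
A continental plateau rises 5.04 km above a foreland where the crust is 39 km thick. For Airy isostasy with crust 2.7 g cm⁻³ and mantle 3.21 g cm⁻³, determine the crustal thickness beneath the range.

Root depth r = h ρ_c / (ρ_m − ρ_c) = 5.04 km × 2.7 / 0.51 = 26.68 km.
Total thickness = T + h + r = 39 km + 5.04 km + 26.68 km = 70.7 km.

70.7 km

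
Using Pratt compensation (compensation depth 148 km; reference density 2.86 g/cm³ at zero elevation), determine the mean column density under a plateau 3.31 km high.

Pratt balance: ρ_ref D = ρ (D + h).
ρ = ρ_ref D/(D + h) = 2.86 × 148 km/(148 km + 3.31 km) = 2.8 g/cm³.

2.8 g/cm³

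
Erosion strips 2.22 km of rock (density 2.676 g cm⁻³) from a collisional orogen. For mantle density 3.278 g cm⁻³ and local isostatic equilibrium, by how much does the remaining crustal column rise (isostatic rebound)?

1.81 km

Unloading: uplift u = e ρ_c/ρ_m = 2.22 km × 2.676/3.278 = 1.81 km.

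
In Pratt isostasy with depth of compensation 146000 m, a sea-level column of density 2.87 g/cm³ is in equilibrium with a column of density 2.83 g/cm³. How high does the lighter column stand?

2060 m

ρ_ref D = ρ (D + h) → h = D (ρ_ref − ρ)/ρ.
h = 146000 m × (2.87 − 2.83)/2.83 = 2060 m.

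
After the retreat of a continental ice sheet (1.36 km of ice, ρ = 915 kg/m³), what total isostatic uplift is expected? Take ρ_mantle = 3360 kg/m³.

Removing the load lets mantle flow back in; uplift u satisfies ρ_ice t = ρ_m u.
u = t ρ_ice/ρ_m = 1.36 km × 915/3360 = 0.37 km.

0.37 km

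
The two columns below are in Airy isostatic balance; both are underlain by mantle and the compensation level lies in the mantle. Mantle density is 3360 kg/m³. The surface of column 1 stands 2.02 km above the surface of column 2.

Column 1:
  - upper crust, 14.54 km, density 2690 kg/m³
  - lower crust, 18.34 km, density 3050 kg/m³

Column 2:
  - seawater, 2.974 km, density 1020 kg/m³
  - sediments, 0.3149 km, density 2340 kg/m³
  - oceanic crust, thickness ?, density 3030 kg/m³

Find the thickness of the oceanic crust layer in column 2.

4.12 km

Take the compensation level at the base of the deeper column (depth z_c below the surface of column 1) and equate Σ ρ_i t_i down to z_c; mantle fills any gap and the z_c terms cancel.
Column 1: 14.54×2690 + 18.34×3050 + (z_c − 32.88)×3360
Column 2: 2.02×0 + 2.974×1020 + 0.3149×2340 + x×3030 + (z_c − 2.02 − 3.2889 − x)×3360
The z_c×3360 term appears on both sides and cancels. Collect the known terms of each column as K = Σ(ρt)_known − 3360 × (depth of known layers): K_1 = 95049.6 − 3360×32.88 = −15427.2; K_2 = 3770.346 − 3360×(2.02 + 3.2889) = −14067.558.
Balance: K_1 = K_2 − x×(3360 − 3030), so x = (K_2 − K_1)/(3360 − 3030) = 1359.64/330 = 4.12 km.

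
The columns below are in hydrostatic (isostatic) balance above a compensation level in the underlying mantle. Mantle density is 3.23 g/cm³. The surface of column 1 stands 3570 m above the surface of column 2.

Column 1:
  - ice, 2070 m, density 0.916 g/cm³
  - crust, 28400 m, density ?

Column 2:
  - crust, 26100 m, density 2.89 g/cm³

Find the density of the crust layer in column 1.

Take the compensation level at the base of the deeper column (depth z_c below the surface of column 1) and equate Σ ρ_i t_i down to z_c; mantle fills any gap and the z_c terms cancel.
Column 1: 2070×0.916 + 28400×ρ + (z_c − 30470)×3.23
Column 2: 3570×0 + 26100×2.89 + (z_c − 3570 − 26100)×3.23
The z_c×3.23 term appears on both sides and cancels. Collect the known terms of each column as K = Σ(ρt)_known − 3.23 × (depth of known layers): K_1 = 1896.12 − 3.23×30470 = −96521.98; K_2 = 75429 − 3.23×(3570 + 26100) = −20405.1.
Balance: K_1 + 28400×ρ = K_2, so ρ = (K_2 − K_1)/28400 = 76116.9/28400 = 2.68 g/cm³.

2.68 g/cm³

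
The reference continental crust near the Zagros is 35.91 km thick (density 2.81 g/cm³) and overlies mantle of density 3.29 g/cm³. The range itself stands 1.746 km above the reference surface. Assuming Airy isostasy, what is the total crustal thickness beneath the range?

Root depth r = h ρ_c / (ρ_m − ρ_c) = 1.746 km × 2.81 / 0.48 = 10.22 km.
Total thickness = T + h + r = 35.91 km + 1.746 km + 10.22 km = 47.9 km.

47.9 km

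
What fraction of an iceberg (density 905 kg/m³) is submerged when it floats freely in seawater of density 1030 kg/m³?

Submerged fraction = ρ_obj/ρ_fluid = 905/1030 = 87.9%.

87.9%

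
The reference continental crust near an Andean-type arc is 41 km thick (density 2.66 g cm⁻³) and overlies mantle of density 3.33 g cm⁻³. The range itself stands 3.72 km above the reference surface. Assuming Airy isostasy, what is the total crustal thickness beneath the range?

Root depth r = h ρ_c / (ρ_m − ρ_c) = 3.72 km × 2.66 / 0.67 = 14.77 km.
Total thickness = T + h + r = 41 km + 3.72 km + 14.77 km = 59.5 km.

59.5 km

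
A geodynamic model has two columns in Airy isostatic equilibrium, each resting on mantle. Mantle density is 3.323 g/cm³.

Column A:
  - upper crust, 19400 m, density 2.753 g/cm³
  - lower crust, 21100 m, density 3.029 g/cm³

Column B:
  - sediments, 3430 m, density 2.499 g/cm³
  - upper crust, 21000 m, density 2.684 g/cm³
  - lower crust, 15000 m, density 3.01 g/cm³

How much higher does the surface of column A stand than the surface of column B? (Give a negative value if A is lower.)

−1110 m

For any compensation level in the mantle, the mantle terms cancel and isostasy reduces to e = (Σt_A − Σt_B) − (Σ(ρt)_A − Σ(ρt)_B) / ρ_m.
Σt_A = 40500 m; Σt_B = 39430 m; Σ(ρt)_A = 117320.1; Σ(ρt)_B = 110085.57 (in m·g/cm³).
e = (40500 − 39430) − (117320.1 − 110085.57) / 3.323 = −1110 m.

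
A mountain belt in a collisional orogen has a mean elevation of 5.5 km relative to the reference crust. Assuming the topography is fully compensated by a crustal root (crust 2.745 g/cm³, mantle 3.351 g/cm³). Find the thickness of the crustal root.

24.9 km

Balancing pressure at the compensation depth: the weight of the topography is balanced by the buoyancy of the root, ρ_c h = (ρ_m − ρ_c) r.
r = h · ρ_c / (ρ_m − ρ_c) = 5.5 km × 2.745 / (3.351 − 2.745) = 24.9 km.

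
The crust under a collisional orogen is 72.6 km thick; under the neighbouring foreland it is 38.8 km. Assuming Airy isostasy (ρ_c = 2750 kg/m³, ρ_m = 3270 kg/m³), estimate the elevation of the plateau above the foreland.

Excess crust Δ = 72.6 km − 38.8 km = 33.8 km, split between elevation h and root r with h + r = Δ.
Airy balance ρ_c h = (ρ_m − ρ_c) r gives r = h ρ_c/(ρ_m − ρ_c), so h (1 + ρ_c/(ρ_m − ρ_c)) = Δ, i.e. h = Δ (ρ_m − ρ_c)/ρ_m.
h = 33.8 km × 520/3270 = 5.37 km.

5.37 km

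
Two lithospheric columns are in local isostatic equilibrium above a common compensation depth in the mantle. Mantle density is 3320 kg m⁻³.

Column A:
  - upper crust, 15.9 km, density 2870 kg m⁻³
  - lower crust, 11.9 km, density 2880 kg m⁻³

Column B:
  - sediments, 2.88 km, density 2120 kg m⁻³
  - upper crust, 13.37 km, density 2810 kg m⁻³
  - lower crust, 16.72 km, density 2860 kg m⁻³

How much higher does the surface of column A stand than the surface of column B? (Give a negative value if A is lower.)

−1.68 km

For any compensation level in the mantle, the mantle terms cancel and isostasy reduces to e = (Σt_A − Σt_B) − (Σ(ρt)_A − Σ(ρt)_B) / ρ_m.
Σt_A = 27.8 km; Σt_B = 32.97 km; Σ(ρt)_A = 79905; Σ(ρt)_B = 91494.5 (in km·kg m⁻³).
e = (27.8 − 32.97) − (79905 − 91494.5) / 3320 = −1.68 km.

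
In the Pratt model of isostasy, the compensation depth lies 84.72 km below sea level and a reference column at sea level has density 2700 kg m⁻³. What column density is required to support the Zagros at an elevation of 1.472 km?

Pratt balance: ρ_ref D = ρ (D + h).
ρ = ρ_ref D/(D + h) = 2700 × 84.72 km/(84.72 km + 1.472 km) = 2650 kg m⁻³.

2650 kg m⁻³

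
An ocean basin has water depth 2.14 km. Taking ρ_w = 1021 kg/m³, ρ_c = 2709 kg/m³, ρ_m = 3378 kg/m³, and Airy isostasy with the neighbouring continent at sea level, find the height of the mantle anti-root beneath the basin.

For local isostatic compensation: replacing crust with seawater at the top is compensated by replacing crust with mantle at the base: d (ρ_c − ρ_w) = a (ρ_m − ρ_c).
a = d (ρ_c − ρ_w)/(ρ_m − ρ_c) = 2.14 km × 1688/669 = 5.4 km.

5.4 km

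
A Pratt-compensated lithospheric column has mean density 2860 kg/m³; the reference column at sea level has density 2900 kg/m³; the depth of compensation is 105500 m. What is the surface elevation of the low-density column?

1480 m

ρ_ref D = ρ (D + h) → h = D (ρ_ref − ρ)/ρ.
h = 105500 m × (2900 − 2860)/2860 = 1480 m.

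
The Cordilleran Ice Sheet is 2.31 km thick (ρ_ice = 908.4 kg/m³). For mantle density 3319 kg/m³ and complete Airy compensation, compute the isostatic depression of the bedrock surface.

In Airy isostatic equilibrium: the ice load ρ_ice t is balanced by mantle displaced below, ρ_m s.
s = t ρ_ice / ρ_m = 2.31 km × 908.4/3319 = 0.632 km.

0.632 km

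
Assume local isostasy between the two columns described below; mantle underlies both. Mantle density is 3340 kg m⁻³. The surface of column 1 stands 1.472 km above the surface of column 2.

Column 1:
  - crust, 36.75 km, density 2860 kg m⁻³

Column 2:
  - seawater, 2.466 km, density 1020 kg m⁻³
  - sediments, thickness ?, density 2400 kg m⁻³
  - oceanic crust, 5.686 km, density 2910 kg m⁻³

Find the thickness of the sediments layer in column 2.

Take the compensation level at the base of the deeper column (depth z_c below the surface of column 1) and equate Σ ρ_i t_i down to z_c; mantle fills any gap and the z_c terms cancel.
Column 1: 36.75×2860 + (z_c − 36.75)×3340
Column 2: 1.472×0 + 2.466×1020 + x×2400 + 5.686×2910 + (z_c − 1.472 − 8.152 − x)×3340
The z_c×3340 term appears on both sides and cancels. Collect the known terms of each column as K = Σ(ρt)_known − 3340 × (depth of known layers): K_1 = 105105 − 3340×36.75 = −17640; K_2 = 19061.58 − 3340×(1.472 + 8.152) = −13082.58.
Balance: K_1 = K_2 − x×(3340 − 2400), so x = (K_2 − K_1)/(3340 − 2400) = 4557.42/940 = 4.85 km.

4.85 km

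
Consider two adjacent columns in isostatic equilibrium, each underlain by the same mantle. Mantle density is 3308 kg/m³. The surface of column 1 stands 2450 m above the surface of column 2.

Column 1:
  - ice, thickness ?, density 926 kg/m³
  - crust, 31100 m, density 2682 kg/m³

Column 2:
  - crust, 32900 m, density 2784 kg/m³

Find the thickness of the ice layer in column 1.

Take the compensation level at the base of the deeper column (depth z_c below the surface of column 1) and equate Σ ρ_i t_i down to z_c; mantle fills any gap and the z_c terms cancel.
Column 1: x×926 + 31100×2682 + (z_c − 31100 − x)×3308
Column 2: 2450×0 + 32900×2784 + (z_c − 2450 − 32900)×3308
The z_c×3308 term appears on both sides and cancels. Collect the known terms of each column as K = Σ(ρt)_known − 3308 × (depth of known layers): K_1 = 83410200 − 3308×31100 = −19468600; K_2 = 91593600 − 3308×(2450 + 32900) = −25344200.
Balance: K_1 − x×(3308 − 926) = K_2, so x = (K_1 − K_2)/(3308 − 926) = 5875600/2382 = 2470 m.

2470 m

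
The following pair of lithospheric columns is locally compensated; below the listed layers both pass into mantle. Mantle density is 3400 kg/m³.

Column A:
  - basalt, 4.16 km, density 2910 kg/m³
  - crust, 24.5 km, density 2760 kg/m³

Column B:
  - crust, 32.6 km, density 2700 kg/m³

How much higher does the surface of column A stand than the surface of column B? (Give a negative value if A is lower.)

−1.5 km

For any compensation level in the mantle, the mantle terms cancel and isostasy reduces to e = (Σt_A − Σt_B) − (Σ(ρt)_A − Σ(ρt)_B) / ρ_m.
Σt_A = 28.66 km; Σt_B = 32.6 km; Σ(ρt)_A = 79725.6; Σ(ρt)_B = 88020 (in km·kg/m³).
e = (28.66 − 32.6) − (79725.6 − 88020) / 3400 = −1.5 km.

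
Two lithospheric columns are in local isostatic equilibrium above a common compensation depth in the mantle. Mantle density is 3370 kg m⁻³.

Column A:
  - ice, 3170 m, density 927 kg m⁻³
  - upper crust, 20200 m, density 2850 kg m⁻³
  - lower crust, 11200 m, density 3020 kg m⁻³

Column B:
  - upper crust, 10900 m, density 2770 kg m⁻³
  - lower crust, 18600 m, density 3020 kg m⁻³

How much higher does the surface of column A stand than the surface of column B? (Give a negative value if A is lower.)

2710 m

For any compensation level in the mantle, the mantle terms cancel and isostasy reduces to e = (Σt_A − Σt_B) − (Σ(ρt)_A − Σ(ρt)_B) / ρ_m.
Σt_A = 34570 m; Σt_B = 29500 m; Σ(ρt)_A = 94332590; Σ(ρt)_B = 86365000 (in m·kg m⁻³).
e = (34570 − 29500) − (94332590 − 86365000) / 3370 = 2710 m.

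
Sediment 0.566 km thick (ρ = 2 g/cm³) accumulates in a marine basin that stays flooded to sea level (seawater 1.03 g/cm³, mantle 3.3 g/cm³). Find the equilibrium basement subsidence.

Submarine loading: the sediment displaces seawater, and the subsidence is in turn flooded, so s (ρ_m − ρ_w) = t (ρ_sed − ρ_w).
s = 0.566 km × (2 − 1.03) / (3.3 − 1.03) = 0.242 km.

0.242 km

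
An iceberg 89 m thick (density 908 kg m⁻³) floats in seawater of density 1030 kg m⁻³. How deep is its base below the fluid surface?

Draft d = t ρ_obj/ρ_fluid = 89 m × 908/1030 = 78.5 m.

78.5 m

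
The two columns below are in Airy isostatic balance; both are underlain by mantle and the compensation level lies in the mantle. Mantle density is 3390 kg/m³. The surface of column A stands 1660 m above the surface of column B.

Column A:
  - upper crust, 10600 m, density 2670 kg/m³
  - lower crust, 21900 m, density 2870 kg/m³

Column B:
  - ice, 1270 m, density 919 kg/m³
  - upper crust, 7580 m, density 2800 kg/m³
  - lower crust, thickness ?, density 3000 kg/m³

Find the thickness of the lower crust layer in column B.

Take the compensation level at the base of the deeper column (depth z_c below the surface of column A) and equate Σ ρ_i t_i down to z_c; mantle fills any gap and the z_c terms cancel.
Column A: 10600×2670 + 21900×2870 + (z_c − 32500)×3390
Column B: 1660×0 + 1270×919 + 7580×2800 + x×3000 + (z_c − 1660 − 8850 − x)×3390
The z_c×3390 term appears on both sides and cancels. Collect the known terms of each column as K = Σ(ρt)_known − 3390 × (depth of known layers): K_A = 91155000 − 3390×32500 = −19020000; K_B = 22391130 − 3390×(1660 + 8850) = −13237770.
Balance: K_A = K_B − x×(3390 − 3000), so x = (K_B − K_A)/(3390 − 3000) = 5782230/390 = 14800 m.

14800 m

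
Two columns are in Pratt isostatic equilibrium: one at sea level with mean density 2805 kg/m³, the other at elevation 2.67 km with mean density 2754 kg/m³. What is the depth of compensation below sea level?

144 km

ρ_ref D = ρ (D + h) → D (ρ_ref − ρ) = ρ h.
D = ρ h/(ρ_ref − ρ) = 2754 × 2.67 km/(2805 − 2754) = 144 km.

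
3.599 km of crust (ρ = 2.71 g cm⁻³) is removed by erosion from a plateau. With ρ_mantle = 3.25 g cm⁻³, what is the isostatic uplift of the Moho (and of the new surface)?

Unloading: uplift u = e ρ_c/ρ_m = 3.599 km × 2.71/3.25 = 3 km.

3 km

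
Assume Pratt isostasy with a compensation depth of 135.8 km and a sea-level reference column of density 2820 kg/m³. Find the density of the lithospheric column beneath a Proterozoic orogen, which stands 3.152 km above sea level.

2760 kg/m³

Pratt balance: ρ_ref D = ρ (D + h).
ρ = ρ_ref D/(D + h) = 2820 × 135.8 km/(135.8 km + 3.152 km) = 2760 kg/m³.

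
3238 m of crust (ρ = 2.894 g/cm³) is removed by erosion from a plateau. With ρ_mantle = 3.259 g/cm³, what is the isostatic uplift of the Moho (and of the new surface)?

2880 m

Unloading: uplift u = e ρ_c/ρ_m = 3238 m × 2.894/3.259 = 2880 m.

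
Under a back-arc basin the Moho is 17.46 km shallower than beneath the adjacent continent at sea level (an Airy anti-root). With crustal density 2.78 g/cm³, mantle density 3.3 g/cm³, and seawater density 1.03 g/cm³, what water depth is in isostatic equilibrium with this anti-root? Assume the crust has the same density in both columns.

5.19 km

Replacing a thickness d of crust by seawater at the top must be balanced by replacing crust with mantle at the base: d (ρ_c − ρ_w) = a (ρ_m − ρ_c).
d = a (ρ_m − ρ_c)/(ρ_c − ρ_w) = 17.46 km × 0.52/1.75 = 5.19 km.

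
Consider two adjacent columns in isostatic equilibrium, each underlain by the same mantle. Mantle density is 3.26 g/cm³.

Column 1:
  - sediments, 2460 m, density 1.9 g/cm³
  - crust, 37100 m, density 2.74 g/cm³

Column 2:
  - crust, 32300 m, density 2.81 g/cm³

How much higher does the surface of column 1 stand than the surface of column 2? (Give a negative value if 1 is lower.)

2490 m

For any compensation level in the mantle, the mantle terms cancel and isostasy reduces to e = (Σt_1 − Σt_2) − (Σ(ρt)_1 − Σ(ρt)_2) / ρ_m.
Σt_1 = 39560 m; Σt_2 = 32300 m; Σ(ρt)_1 = 106328; Σ(ρt)_2 = 90763 (in m·g/cm³).
e = (39560 − 32300) − (106328 − 90763) / 3.26 = 2490 m.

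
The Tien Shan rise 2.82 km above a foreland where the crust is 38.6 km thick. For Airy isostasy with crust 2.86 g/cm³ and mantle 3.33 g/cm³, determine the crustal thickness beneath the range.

58.6 km

Root depth r = h ρ_c / (ρ_m − ρ_c) = 2.82 km × 2.86 / 0.47 = 17.16 km.
Total thickness = T + h + r = 38.6 km + 2.82 km + 17.16 km = 58.6 km.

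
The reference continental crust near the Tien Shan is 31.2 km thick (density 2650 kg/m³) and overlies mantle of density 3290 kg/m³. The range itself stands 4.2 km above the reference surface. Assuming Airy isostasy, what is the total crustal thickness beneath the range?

52.8 km

Root depth r = h ρ_c / (ρ_m − ρ_c) = 4.2 km × 2650 / 640 = 17.39 km.
Total thickness = T + h + r = 31.2 km + 4.2 km + 17.39 km = 52.8 km.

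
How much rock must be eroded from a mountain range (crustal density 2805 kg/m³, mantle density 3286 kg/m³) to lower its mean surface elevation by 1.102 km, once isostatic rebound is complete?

Net drop Δ = e − u = e − e ρ_c/ρ_m = e (ρ_m − ρ_c)/ρ_m.
e = Δ ρ_m/(ρ_m − ρ_c) = 1.102 km × 3286/481 = 7.53 km.

7.53 km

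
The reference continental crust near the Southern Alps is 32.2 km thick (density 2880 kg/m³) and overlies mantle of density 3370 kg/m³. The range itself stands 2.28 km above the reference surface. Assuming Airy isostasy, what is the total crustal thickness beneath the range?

Root depth r = h ρ_c / (ρ_m − ρ_c) = 2.28 km × 2880 / 490 = 13.4 km.
Total thickness = T + h + r = 32.2 km + 2.28 km + 13.4 km = 47.9 km.

47.9 km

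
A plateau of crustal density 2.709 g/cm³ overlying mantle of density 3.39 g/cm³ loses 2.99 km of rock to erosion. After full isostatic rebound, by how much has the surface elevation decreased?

0.601 km

Rebound u = e ρ_c/ρ_m = 2.99 km × 2.709/3.39 = 2.389 km.
Net surface drop = e − u = 2.99 km − 2.389 km = e (ρ_m − ρ_c)/ρ_m = 0.601 km.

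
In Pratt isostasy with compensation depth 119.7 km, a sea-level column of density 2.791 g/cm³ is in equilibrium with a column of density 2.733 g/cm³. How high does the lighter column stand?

2.54 km

ρ_ref D = ρ (D + h) → h = D (ρ_ref − ρ)/ρ.
h = 119.7 km × (2.791 − 2.733)/2.733 = 2.54 km.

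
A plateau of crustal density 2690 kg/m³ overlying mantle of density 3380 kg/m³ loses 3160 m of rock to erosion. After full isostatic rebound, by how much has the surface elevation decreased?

Rebound u = e ρ_c/ρ_m = 3160 m × 2690/3380 = 2515 m.
Net surface drop = e − u = 3160 m − 2515 m = e (ρ_m − ρ_c)/ρ_m = 645 m.

645 m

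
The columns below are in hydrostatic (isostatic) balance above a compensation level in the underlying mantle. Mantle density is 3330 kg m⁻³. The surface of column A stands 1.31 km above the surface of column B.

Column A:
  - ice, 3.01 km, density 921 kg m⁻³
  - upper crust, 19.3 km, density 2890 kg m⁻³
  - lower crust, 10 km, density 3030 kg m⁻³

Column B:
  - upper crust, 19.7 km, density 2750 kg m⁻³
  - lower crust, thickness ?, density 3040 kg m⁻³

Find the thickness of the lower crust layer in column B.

10.2 km

Take the compensation level at the base of the deeper column (depth z_c below the surface of column A) and equate Σ ρ_i t_i down to z_c; mantle fills any gap and the z_c terms cancel.
Column A: 3.01×921 + 19.3×2890 + 10×3030 + (z_c − 32.31)×3330
Column B: 1.31×0 + 19.7×2750 + x×3040 + (z_c − 1.31 − 19.7 − x)×3330
The z_c×3330 term appears on both sides and cancels. Collect the known terms of each column as K = Σ(ρt)_known − 3330 × (depth of known layers): K_A = 88849.21 − 3330×32.31 = −18743.09; K_B = 54175 − 3330×(1.31 + 19.7) = −15788.3.
Balance: K_A = K_B − x×(3330 − 3040), so x = (K_B − K_A)/(3330 − 3040) = 2954.79/290 = 10.2 km.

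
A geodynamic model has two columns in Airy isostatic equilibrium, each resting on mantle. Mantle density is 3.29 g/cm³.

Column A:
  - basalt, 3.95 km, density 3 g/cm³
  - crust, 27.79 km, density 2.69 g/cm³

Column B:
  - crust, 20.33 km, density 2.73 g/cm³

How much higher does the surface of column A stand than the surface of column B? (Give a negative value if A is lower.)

For any compensation level in the mantle, the mantle terms cancel and isostasy reduces to e = (Σt_A − Σt_B) − (Σ(ρt)_A − Σ(ρt)_B) / ρ_m.
Σt_A = 31.74 km; Σt_B = 20.33 km; Σ(ρt)_A = 86.6051; Σ(ρt)_B = 55.5009 (in km·g/cm³).
e = (31.74 − 20.33) − (86.6051 − 55.5009) / 3.29 = 1.96 km.

1.96 km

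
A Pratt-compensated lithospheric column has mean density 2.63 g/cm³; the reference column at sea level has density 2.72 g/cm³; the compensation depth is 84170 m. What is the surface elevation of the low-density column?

ρ_ref D = ρ (D + h) → h = D (ρ_ref − ρ)/ρ.
h = 84170 m × (2.72 − 2.63)/2.63 = 2880 m.

2880 m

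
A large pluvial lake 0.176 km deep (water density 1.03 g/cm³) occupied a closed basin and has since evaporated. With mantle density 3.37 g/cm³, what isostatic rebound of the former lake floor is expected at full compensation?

u = d ρ_w/ρ_m = 0.176 km × 1.03/3.37 = 0.0538 km.

0.0538 km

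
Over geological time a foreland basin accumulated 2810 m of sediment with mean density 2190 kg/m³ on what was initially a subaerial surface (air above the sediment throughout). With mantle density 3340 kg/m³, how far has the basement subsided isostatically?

Subaerial load: s = t ρ_sed / ρ_m = 2810 m × 2190/3340 = 1840 m.

1840 m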